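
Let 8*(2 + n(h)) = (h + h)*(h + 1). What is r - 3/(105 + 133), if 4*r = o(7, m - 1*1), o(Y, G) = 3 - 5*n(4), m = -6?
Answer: -717/238 ≈ -3.0126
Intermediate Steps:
n(h) = -2 + h*(1 + h)/4 (n(h) = -2 + ((h + h)*(h + 1))/8 = -2 + ((2*h)*(1 + h))/8 = -2 + (2*h*(1 + h))/8 = -2 + h*(1 + h)/4)
o(Y, G) = -12 (o(Y, G) = 3 - 5*(-2 + (¼)*4 + (¼)*4²) = 3 - 5*(-2 + 1 + (¼)*16) = 3 - 5*(-2 + 1 + 4) = 3 - 5*3 = 3 - 15 = -12)
r = -3 (r = (¼)*(-12) = -3)
r - 3/(105 + 133) = -3 - 3/(105 + 133) = -3 - 3/238 = -717/238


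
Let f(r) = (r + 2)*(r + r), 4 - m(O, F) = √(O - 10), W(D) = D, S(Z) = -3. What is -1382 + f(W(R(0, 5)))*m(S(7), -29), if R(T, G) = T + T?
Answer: -1382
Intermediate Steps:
R(T, G) = 2*T
m(O, F) = 4 - √(-10 + O) (m(O, F) = 4 - √(O - 10) = 4 - √(-10 + O))
f(r) = 2*r*(2 + r) (f(r) = (2 + r)*(2*r) = 2*r*(2 + r))
-1382 + f(W(R(0, 5)))*m(S(7), -29) = -1382 + (2*(2*0)*(2 + 2*0))*(4 - √(-10 - 3)) = -1382 + (2*0*(2 + 0))*(4 - √(-13)) = -1382 + (2*0*2)*(4 - I*√13) = -1382 + 0*(4 - I*√13) = -1382 + 0 = -1382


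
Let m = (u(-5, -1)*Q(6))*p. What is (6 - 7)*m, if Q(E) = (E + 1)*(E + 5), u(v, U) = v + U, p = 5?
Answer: 2310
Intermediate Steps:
u(v, U) = U + v
Q(E) = (1 + E)*(5 + E)
m = -2310 (m = ((-1 - 5)*(5 + 6² + 6*6))*5 = -6*(5 + 36 + 36)*5 = -6*77*5 = -462*5 = -2310)
(6 - 7)*m = (6 - 7)*(-2310) = -1*(-2310) = 2310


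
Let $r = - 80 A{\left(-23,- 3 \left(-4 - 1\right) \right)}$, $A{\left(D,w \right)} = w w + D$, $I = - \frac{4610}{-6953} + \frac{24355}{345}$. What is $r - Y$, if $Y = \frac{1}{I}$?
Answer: $- \frac{552448712237}{34186153} \approx -16160.0$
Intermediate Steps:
$I = \frac{34186153}{479757}$ ($I = \left(-4610\right) \left(- \frac{1}{6953}\right) + 24355 \cdot \frac{1}{345} = \frac{4610}{6953} + \frac{4871}{69} = \frac{34186153}{479757} \approx 71.257$)
$Y = \frac{479757}{34186153}$ ($Y = \frac{1}{\frac{34186153}{479757}} = \frac{479757}{34186153} \approx 0.014034$)
$A{\left(D,w \right)} = D + w^{2}$ ($A{\left(D,w \right)} = w^{2} + D = D + w^{2}$)
$r = -16160$ ($r = - 80 \left(-23 + \left(- 3 \left(-4 - 1\right)\right)^{2}\right) = - 80 \left(-23 + \left(\left(-3\right) \left(-5\right)\right)^{2}\right) = - 80 \left(-23 + 15^{2}\right) = - 80 \left(-23 + 225\right) = \left(-80\right) 202 = -16160$)
$r - Y = -16160 - \frac{479757}{34186153} = - \frac{552448712237}{34186153}$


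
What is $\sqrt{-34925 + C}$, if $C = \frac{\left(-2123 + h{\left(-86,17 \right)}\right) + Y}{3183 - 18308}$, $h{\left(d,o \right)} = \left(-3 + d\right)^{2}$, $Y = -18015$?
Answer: $\frac{2 i \sqrt{660285510}}{275} \approx 186.88 i$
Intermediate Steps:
$C = \frac{12217}{15125}$ ($C = \frac{\left(-2123 + \left(-3 - 86\right)^{2}\right) - 18015}{3183 - 18308} = \frac{\left(-2123 + \left(-89\right)^{2}\right) - 18015}{-15125} = \left(\left(-2123 + 7921\right) - 18015\right) \left(- \frac{1}{15125}\right) = \left(5798 - 18015\right) \left(- \frac{1}{15125}\right) = \left(-12217\right) \left(- \frac{1}{15125}\right) = \frac{12217}{15125} \approx 0.80774$)
$\sqrt{-34925 + C} = \sqrt{-34925 + \frac{12217}{15125}} = \sqrt{- \frac{528228408}{15125}} = \frac{2 i \sqrt{660285510}}{275}$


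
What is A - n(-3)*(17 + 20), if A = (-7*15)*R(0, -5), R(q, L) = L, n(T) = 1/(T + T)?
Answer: 3187/6 ≈ 531.17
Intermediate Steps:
n(T) = 1/(2*T)
A = 525 (A = -7*15*(-5) = -105*(-5) = 525)
A - n(-3)*(17 + 20) = 525 - (½)/(-3)*(17 + 20) = 525 - (½)*(-⅓)*37 = 525 - (-1)*37/6 = 525 - 1*(-37/6) = 525 + 37/6 = 3187/6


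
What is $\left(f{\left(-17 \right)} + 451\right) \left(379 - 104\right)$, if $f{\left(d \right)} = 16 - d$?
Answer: $133100$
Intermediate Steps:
$\left(f{\left(-17 \right)} + 451\right) \left(379 - 104\right) = \left(\left(16 - -17\right) + 451\right) \left(379 - 104\right) = \left(\left(16 + 17\right) + 451\right) 275 = \left(33 + 451\right) 275 = 484 \cdot 275 = 133100$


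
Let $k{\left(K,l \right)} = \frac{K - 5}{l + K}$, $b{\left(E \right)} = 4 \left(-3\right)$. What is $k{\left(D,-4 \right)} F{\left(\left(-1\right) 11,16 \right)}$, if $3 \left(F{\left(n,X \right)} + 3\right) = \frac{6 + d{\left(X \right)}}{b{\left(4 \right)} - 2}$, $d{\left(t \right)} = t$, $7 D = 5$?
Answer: $- \frac{740}{161} \approx -4.5963$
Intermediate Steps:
$D = \frac{5}{7}$ ($D = \frac{1}{7} \cdot 5 = \frac{5}{7} \approx 0.71429$)
$b{\left(E \right)} = -12$
$k{\left(K,l \right)} = \frac{-5 + K}{K + l}$
$F{\left(n,X \right)} = - \frac{22}{7} - \frac{X}{42}$ ($F{\left(n,X \right)} = -3 + \frac{\left(6 + X\right) \frac{1}{-12 - 2}}{3} = -3 + \frac{\left(6 + X\right) \frac{1}{-14}}{3} = -3 + \frac{\left(6 + X\right) \left(- \frac{1}{14}\right)}{3} = -3 + \frac{- \frac{3}{7} - \frac{X}{14}}{3} = -3 - \left(\frac{1}{7} + \frac{X}{42}\right) = - \frac{22}{7} - \frac{X}{42}$)
$k{\left(D,-4 \right)} F{\left(\left(-1\right) 11,16 \right)} = \frac{-5 + \frac{5}{7}}{\frac{5}{7} - 4} \left(- \frac{22}{7} - \frac{8}{21}\right) = \frac{1}{- \frac{23}{7}} \left(- \frac{30}{7}\right) \left(- \frac{22}{7} - \frac{8}{21}\right) = \left(- \frac{7}{23}\right) \left(- \frac{30}{7}\right) \left(- \frac{74}{21}\right) = \frac{30}{23} \left(- \frac{74}{21}\right) = - \frac{740}{161}$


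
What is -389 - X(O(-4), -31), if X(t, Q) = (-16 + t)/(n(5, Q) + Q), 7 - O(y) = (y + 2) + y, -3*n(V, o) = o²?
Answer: -410015/1054 ≈ -389.01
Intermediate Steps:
n(V, o) = -o²/3
O(y) = 5 - 2*y (O(y) = 7 - ((y + 2) + y) = 7 - ((2 + y) + y) = 7 - (2 + 2*y) = 7 + (-2 - 2*y) = 5 - 2*y)
X(t, Q) = (-16 + t)/(Q - Q²/3) (X(t, Q) = (-16 + t)/(-Q²/3 + Q) = (-16 + t)/(Q - Q²/3))
-389 - X(O(-4), -31) = -389 - 3*(16 - (5 - 2*(-4)))/((-31)*(-3 - 31)) = -389 - 3*(-1)*(16 - (5 + 8))/(31*(-34)) = -389 - 3*(-1)*(-1)*(16 - 1*13)/(31*34) = -389 - 3*(-1)*(-1)*(16 - 13)/(31*34) = -389 - 3*(-1)*(-1)*3/(31*34) = -389 - 1*9/1054 = -389 - 9/1054 = -410015/1054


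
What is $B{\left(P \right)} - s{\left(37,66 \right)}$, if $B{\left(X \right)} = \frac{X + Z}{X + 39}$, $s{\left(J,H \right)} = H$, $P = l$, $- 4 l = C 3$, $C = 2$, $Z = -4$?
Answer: $- \frac{4961}{75} \approx -66.147$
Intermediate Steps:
$l = - \frac{3}{2}$ ($l = - \frac{2 \cdot 3}{4} = \left(- \frac{1}{4}\right) 6 = - \frac{3}{2} \approx -1.5$)
$P = - \frac{3}{2} \approx -1.5$
$B{\left(X \right)} = \frac{-4 + X}{39 + X}$ ($B{\left(X \right)} = \frac{X - 4}{X + 39} = \frac{-4 + X}{39 + X}$)
$B{\left(P \right)} - s{\left(37,66 \right)} = \frac{-4 - \frac{3}{2}}{39 - \frac{3}{2}} - 66 = \frac{1}{\frac{75}{2}} \left(- \frac{11}{2}\right) - 66 = \frac{2}{75} \left(- \frac{11}{2}\right) - 66 = - \frac{11}{75} - 66 = - \frac{4961}{75}$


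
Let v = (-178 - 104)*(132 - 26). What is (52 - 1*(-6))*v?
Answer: -1733736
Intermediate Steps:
v = -29892 (v = -282*106 = -29892)
(52 - 1*(-6))*v = (52 - 1*(-6))*(-29892) = (52 + 6)*(-29892) = 58*(-29892) = -1733736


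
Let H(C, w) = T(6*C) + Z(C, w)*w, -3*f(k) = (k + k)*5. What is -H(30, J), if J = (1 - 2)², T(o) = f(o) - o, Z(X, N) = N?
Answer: 779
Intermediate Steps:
f(k) = -10*k/3 (f(k) = -(k + k)*5/3 = -2*k*5/3 = -10*k/3)
T(o) = -13*o/3 (T(o) = -10*o/3 - o = -13*o/3)
J = 1 (J = (-1)² = 1)
H(C, w) = w² - 26*C (H(C, w) = -26*C + w*w = -26*C + w² = w² - 26*C)
-H(30, J) = -(1² - 26*30) = -(1 - 780) = -1*(-779) = 779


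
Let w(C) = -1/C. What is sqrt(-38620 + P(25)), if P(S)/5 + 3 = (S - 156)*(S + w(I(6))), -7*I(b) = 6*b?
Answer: I*sqrt(1984945)/6 ≈ 234.81*I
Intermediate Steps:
I(b) = -6*b/7
P(S) = -15 + 5*(-156 + S)*(7/36 + S) (P(S) = -15 + 5*((S - 156)*(S - 1/((-6/7*6)))) = -15 + 5*((-156 + S)*(S - 1/(-36/7))) = -15 + 5*((-156 + S)*(S - 1*(-7/36))) = -15 + 5*((-156 + S)*(S + 7/36)) = -15 + 5*((-156 + S)*(7/36 + S)) = -15 + 5*(-156 + S)*(7/36 + S))
sqrt(-38620 + P(25)) = sqrt(-38620 + (-500/3 + 5*25**2 - 28045/36*25)) = sqrt(-38620 + (-500/3 + 5*625 - 701125/36)) = sqrt(-38620 + (-500/3 + 3125 - 701125/36)) = sqrt(-38620 - 594625/36) = sqrt(-1984945/36) = I*sqrt(1984945)/6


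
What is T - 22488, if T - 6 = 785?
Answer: -21697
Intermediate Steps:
T = 791 (T = 6 + 785 = 791)
T - 22488 = 791 - 22488 = -21697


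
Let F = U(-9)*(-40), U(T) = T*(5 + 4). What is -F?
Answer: -3240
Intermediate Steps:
U(T) = 9*T (U(T) = T*9 = 9*T)
F = 3240 (F = (9*(-9))*(-40) = -81*(-40) = 3240)
-F = -1*3240 = -3240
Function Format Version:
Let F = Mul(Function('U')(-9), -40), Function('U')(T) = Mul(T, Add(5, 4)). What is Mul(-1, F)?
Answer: -3240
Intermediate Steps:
Function('U')(T) = Mul(9, T) (Function('U')(T) = Mul(T, 9) = Mul(9, T))
F = 3240 (F = Mul(Mul(9, -9), -40) = Mul(-81, -40) = 3240)
Mul(-1, F) = Mul(-1, 3240) = -3240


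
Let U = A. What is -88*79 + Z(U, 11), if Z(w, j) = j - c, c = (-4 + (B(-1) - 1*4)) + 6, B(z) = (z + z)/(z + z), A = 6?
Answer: -6940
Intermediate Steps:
U = 6
B(z) = 1 (B(z) = (2*z)/((2*z)) = (2*z)*(1/(2*z)) = 1)
c = -1 (c = (-4 + (1 - 1*4)) + 6 = (-4 + (1 - 4)) + 6 = (-4 - 3) + 6 = -7 + 6 = -1)
Z(w, j) = 1 + j (Z(w, j) = j - 1*(-1) = j + 1 = 1 + j)
-88*79 + Z(U, 11) = -88*79 + (1 + 11) = -6952 + 12 = -6940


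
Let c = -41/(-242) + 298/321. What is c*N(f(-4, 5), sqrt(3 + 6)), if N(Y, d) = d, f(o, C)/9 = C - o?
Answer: 85277/25894 ≈ 3.2933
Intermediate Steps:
f(o, C) = -9*o + 9*C (f(o, C) = 9*(C - o) = -9*o + 9*C)
c = 85277/77682 (c = -41*(-1/242) + 298*(1/321) = 41/242 + 298/321 = 85277/77682 ≈ 1.0978)
c*N(f(-4, 5), sqrt(3 + 6)) = 85277*sqrt(3 + 6)/77682 = 85277*sqrt(9)/77682 = (85277/77682)*3 = 85277/25894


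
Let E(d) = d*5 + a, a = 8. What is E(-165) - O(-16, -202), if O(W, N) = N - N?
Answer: -817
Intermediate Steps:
E(d) = 8 + 5*d (E(d) = d*5 + 8 = 5*d + 8 = 8 + 5*d)
O(W, N) = 0
E(-165) - O(-16, -202) = (8 + 5*(-165)) - 1*0 = (8 - 825) + 0 = -817 + 0 = -817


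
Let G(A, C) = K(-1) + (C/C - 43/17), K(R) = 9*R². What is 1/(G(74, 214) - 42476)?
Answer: -17/721965 ≈ -2.3547e-5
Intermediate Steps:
G(A, C) = 127/17 (G(A, C) = 9*(-1)² + (C/C - 43/17) = 9*1 + (1 - 43*1/17) = 9 + (1 - 43/17) = 9 - 26/17 = 127/17)
1/(G(74, 214) - 42476) = 1/(127/17 - 42476) = 1/(-721965/17) = -17/721965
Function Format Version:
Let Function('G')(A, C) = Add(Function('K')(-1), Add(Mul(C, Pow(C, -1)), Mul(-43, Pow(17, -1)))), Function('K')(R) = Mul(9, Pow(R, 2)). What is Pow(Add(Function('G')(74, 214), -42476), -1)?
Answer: Rational(-17, 721965) ≈ -2.3547e-5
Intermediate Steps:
Function('G')(A, C) = Rational(127, 17) (Function('G')(A, C) = Add(Mul(9, Pow(-1, 2)), Add(Mul(C, Pow(C, -1)), Mul(-43, Pow(17, -1)))) = Add(Mul(9, 1), Add(1, Mul(-43, Rational(1, 17)))) = Add(9, Add(1, Rational(-43, 17))) = Add(9, Rational(-26, 17)) = Rational(127, 17))
Pow(Add(Function('G')(74, 214), -42476), -1) = Pow(Add(Rational(127, 17), -42476), -1) = Pow(Rational(-721965, 17), -1) = Rational(-17, 721965)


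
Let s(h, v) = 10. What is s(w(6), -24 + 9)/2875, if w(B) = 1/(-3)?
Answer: 2/575 ≈ 0.0034783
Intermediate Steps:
w(B) = -⅓
s(w(6), -24 + 9)/2875 = 10/2875 = 10*(1/2875) = 2/575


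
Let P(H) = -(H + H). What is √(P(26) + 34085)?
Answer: √34033 ≈ 184.48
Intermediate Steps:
P(H) = -2*H
√(P(26) + 34085) = √(-2*26 + 34085) = √(-52 + 34085) = √34033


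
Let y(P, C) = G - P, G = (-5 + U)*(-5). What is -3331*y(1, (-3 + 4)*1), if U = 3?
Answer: -29979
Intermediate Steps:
G = 10 (G = (-5 + 3)*(-5) = -2*(-5) = 10)
y(P, C) = 10 - P
-3331*y(1, (-3 + 4)*1) = -3331*(10 - 1*1) = -3331*(10 - 1) = -3331*9 = -29979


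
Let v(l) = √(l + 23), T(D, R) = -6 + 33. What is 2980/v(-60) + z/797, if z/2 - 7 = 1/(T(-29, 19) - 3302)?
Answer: 45848/2610175 - 2980*I*√37/37 ≈ 0.017565 - 489.91*I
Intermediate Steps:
T(D, R) = 27
z = 45848/3275 (z = 14 + 2/(27 - 3302) = 14 + 2/(-3275) = 14 + 2*(-1/3275) = 14 - 2/3275 = 45848/3275 ≈ 13.999)
v(l) = √(23 + l)
2980/v(-60) + z/797 = 2980/(√(23 - 60)) + (45848/3275)/797 = 2980/(√(-37)) + (45848/3275)*(1/797) = 2980/((I*√37)) + 45848/2610175 = 2980*(-I*√37/37) + 45848/2610175 = -2980*I*√37/37 + 45848/2610175 = 45848/2610175 - 2980*I*√37/37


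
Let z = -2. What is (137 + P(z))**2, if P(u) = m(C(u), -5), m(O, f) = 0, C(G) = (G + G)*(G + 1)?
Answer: 18769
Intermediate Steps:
C(G) = 2*G*(1 + G) (C(G) = (2*G)*(1 + G) = 2*G*(1 + G))
P(u) = 0
(137 + P(z))**2 = (137 + 0)**2 = 137**2 = 18769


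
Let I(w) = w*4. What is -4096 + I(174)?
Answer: -3400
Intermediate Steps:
I(w) = 4*w
-4096 + I(174) = -4096 + 4*174 = -4096 + 696 = -3400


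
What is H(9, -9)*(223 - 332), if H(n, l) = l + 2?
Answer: 763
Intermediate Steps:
H(n, l) = 2 + l
H(9, -9)*(223 - 332) = (2 - 9)*(223 - 332) = -7*(-109) = 763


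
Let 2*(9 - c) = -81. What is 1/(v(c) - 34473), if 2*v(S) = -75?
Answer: -2/69021 ≈ -2.8977e-5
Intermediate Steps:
c = 99/2 (c = 9 - 1/2*(-81) = 9 + 81/2 = 99/2 ≈ 49.500)
v(S) = -75/2 (v(S) = (1/2)*(-75) = -75/2)
1/(v(c) - 34473) = 1/(-75/2 - 34473) = 1/(-69021/2) = -2/69021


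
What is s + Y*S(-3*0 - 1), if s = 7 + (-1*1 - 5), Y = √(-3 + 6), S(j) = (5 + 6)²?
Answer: 1 + 121*√3 ≈ 210.58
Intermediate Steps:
S(j) = 121 (S(j) = 11² = 121)
Y = √3 ≈ 1.7320
s = 1 (s = 7 + (-1 - 5) = 7 - 6 = 1)
s + Y*S(-3*0 - 1) = 1 + √3*121 = 1 + 121*√3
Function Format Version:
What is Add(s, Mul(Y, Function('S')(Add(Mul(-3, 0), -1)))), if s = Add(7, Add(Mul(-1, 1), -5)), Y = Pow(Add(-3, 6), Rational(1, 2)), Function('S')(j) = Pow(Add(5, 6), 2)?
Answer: Add(1, Mul(121, Pow(3, Rational(1, 2)))) ≈ 210.58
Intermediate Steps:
Function('S')(j) = 121 (Function('S')(j) = Pow(11, 2) = 121)
Y = Pow(3, Rational(1, 2)) ≈ 1.7320
s = 1 (s = Add(7, Add(-1, -5)) = Add(7, -6) = 1)
Add(s, Mul(Y, Function('S')(Add(Mul(-3, 0), -1)))) = Add(1, Mul(Pow(3, Rational(1, 2)), 121)) = Add(1, Mul(121, Pow(3, Rational(1, 2))))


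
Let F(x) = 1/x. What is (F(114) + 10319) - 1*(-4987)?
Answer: 1744885/114 ≈ 15306.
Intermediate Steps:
(F(114) + 10319) - 1*(-4987) = (1/114 + 10319) - 1*(-4987) = (1/114 + 10319) + 4987 = 1176367/114 + 4987 = 1744885/114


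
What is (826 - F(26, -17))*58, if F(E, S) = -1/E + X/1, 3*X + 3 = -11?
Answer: 1879055/39 ≈ 48181.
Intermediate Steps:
X = -14/3 (X = -1 + (⅓)*(-11) = -1 - 11/3 = -14/3 ≈ -4.6667)
F(E, S) = -14/3 - 1/E (F(E, S) = -1/E - 14/3/1 = -1/E - 14/3*1 = -1/E - 14/3 = -14/3 - 1/E)
(826 - F(26, -17))*58 = (826 - (-14/3 - 1/26))*58 = (826 - 1*(-367/78))*58 = (826 + 367/78)*58 = (64795/78)*58 = 1879055/39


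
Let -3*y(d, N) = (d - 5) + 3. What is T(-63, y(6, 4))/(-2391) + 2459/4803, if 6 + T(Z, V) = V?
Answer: 5914691/11483973 ≈ 0.51504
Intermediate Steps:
y(d, N) = 2/3 - d/3 (y(d, N) = -((d - 5) + 3)/3 = -((-5 + d) + 3)/3 = -(-2 + d)/3 = 2/3 - d/3)
T(Z, V) = -6 + V
T(-63, y(6, 4))/(-2391) + 2459/4803 = (-6 + (2/3 - 1/3*6))/(-2391) + 2459/4803 = (-6 + (2/3 - 2))*(-1/2391) + 2459*(1/4803) = (-6 - 4/3)*(-1/2391) + 2459/4803 = -22/3*(-1/2391) + 2459/4803 = 22/7173 + 2459/4803 = 5914691/11483973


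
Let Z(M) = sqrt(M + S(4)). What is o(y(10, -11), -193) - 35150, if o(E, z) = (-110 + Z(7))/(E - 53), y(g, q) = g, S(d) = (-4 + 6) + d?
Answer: -1511340/43 - sqrt(13)/43 ≈ -35148.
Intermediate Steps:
S(d) = 2 + d
Z(M) = sqrt(6 + M) (Z(M) = sqrt(M + (2 + 4)) = sqrt(M + 6) = sqrt(6 + M))
o(E, z) = (-110 + sqrt(13))/(-53 + E) (o(E, z) = (-110 + sqrt(6 + 7))/(E - 53) = (-110 + sqrt(13))/(-53 + E))
o(y(10, -11), -193) - 35150 = (-110 + sqrt(13))/(-53 + 10) - 35150 = (-110 + sqrt(13))/(-43) - 35150 = -(-110 + sqrt(13))/43 - 35150 = (110/43 - sqrt(13)/43) - 35150 = -1511340/43 - sqrt(13)/43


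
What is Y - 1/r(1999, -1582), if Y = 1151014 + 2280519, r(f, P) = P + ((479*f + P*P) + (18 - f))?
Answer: 11861718353505/3456682 ≈ 3.4315e+6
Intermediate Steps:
r(f, P) = 18 + P + P² + 478*f (r(f, P) = P + ((479*f + P²) + (18 - f)) = P + ((P² + 479*f) + (18 - f)) = P + (18 + P² + 478*f) = 18 + P + P² + 478*f)
Y = 3431533
Y - 1/r(1999, -1582) = 3431533 - 1/(18 - 1582 + (-1582)² + 478*1999) = 3431533 - 1/(18 - 1582 + 2502724 + 955522) = 3431533 - 1/3456682 = 11861718353505/3456682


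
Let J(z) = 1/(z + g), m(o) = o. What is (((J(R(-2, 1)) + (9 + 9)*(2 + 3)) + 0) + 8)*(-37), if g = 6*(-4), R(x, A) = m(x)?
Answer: -94239/26 ≈ -3624.6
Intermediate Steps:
R(x, A) = x
g = -24
J(z) = 1/(-24 + z) (J(z) = 1/(z - 24) = 1/(-24 + z))
(((J(R(-2, 1)) + (9 + 9)*(2 + 3)) + 0) + 8)*(-37) = (((1/(-24 - 2) + (9 + 9)*(2 + 3)) + 0) + 8)*(-37) = (((1/(-26) + 18*5) + 0) + 8)*(-37) = (((-1/26 + 90) + 0) + 8)*(-37) = ((2339/26 + 0) + 8)*(-37) = (2339/26 + 8)*(-37) = (2547/26)*(-37) = -94239/26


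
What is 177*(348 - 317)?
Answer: 5487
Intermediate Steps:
177*(348 - 317) = 177*31 = 5487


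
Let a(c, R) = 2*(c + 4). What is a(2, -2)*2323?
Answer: 27876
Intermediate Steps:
a(c, R) = 8 + 2*c (a(c, R) = 2*(4 + c) = 8 + 2*c)
a(2, -2)*2323 = (8 + 2*2)*2323 = (8 + 4)*2323 = 12*2323 = 27876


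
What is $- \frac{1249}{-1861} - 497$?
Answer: $- \frac{923668}{1861} \approx -496.33$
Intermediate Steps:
$- \frac{1249}{-1861} - 497 = \left(-1249\right) \left(- \frac{1}{1861}\right) - 497 = \frac{1249}{1861} - 497 = - \frac{923668}{1861}$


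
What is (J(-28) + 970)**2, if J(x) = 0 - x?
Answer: 996004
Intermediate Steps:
J(x) = -x
(J(-28) + 970)**2 = (-1*(-28) + 970)**2 = (28 + 970)**2 = 998**2 = 996004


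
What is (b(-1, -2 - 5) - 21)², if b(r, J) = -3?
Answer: 576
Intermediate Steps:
(b(-1, -2 - 5) - 21)² = (-3 - 21)² = (-24)² = 576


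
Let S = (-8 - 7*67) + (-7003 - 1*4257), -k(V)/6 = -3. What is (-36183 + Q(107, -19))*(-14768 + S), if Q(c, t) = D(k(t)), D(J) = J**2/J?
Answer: 958553325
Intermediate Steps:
k(V) = 18 (k(V) = -6*(-3) = 18)
D(J) = J
Q(c, t) = 18
S = -11737 (S = (-8 - 469) + (-7003 - 4257) = -477 - 11260 = -11737)
(-36183 + Q(107, -19))*(-14768 + S) = (-36183 + 18)*(-14768 - 11737) = -36165*(-26505) = 958553325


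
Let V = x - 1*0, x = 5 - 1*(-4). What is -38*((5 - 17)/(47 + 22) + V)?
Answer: -7714/23 ≈ -335.39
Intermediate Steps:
x = 9 (x = 5 + 4 = 9)
V = 9 (V = 9 - 1*0 = 9 + 0 = 9)
-38*((5 - 17)/(47 + 22) + V) = -38*((5 - 17)/(47 + 22) + 9) = -38*(-12/69 + 9) = -38*(-12*1/69 + 9) = -38*(-4/23 + 9) = -38*203/23 = -7714/23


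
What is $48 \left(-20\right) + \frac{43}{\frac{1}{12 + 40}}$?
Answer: $1276$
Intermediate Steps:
$48 \left(-20\right) + \frac{43}{\frac{1}{12 + 40}} = -960 + \frac{43}{\frac{1}{52}} = -960 + 43 \frac{1}{\frac{1}{52}} = -960 + 43 \cdot 52 = -960 + 2236 = 1276$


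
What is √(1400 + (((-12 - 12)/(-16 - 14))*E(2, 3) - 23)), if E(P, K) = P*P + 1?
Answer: √1381 ≈ 37.162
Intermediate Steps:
E(P, K) = 1 + P² (E(P, K) = P² + 1 = 1 + P²)
√(1400 + (((-12 - 12)/(-16 - 14))*E(2, 3) - 23)) = √(1400 + (((-12 - 12)/(-16 - 14))*(1 + 2²) - 23)) = √(1400 + ((-24/(-30))*(1 + 4) - 23)) = √(1400 + (-24*(-1/30)*5 - 23)) = √(1400 + ((⅘)*5 - 23)) = √(1400 + (4 - 23)) = √(1400 - 19) = √1381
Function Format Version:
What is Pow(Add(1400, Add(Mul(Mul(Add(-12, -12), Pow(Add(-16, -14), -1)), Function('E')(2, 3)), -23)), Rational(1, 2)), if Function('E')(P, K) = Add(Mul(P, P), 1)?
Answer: Pow(1381, Rational(1, 2)) ≈ 37.162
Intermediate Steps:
Function('E')(P, K) = Add(1, Pow(P, 2)) (Function('E')(P, K) = Add(Pow(P, 2), 1) = Add(1, Pow(P, 2)))
Pow(Add(1400, Add(Mul(Mul(Add(-12, -12), Pow(Add(-16, -14), -1)), Function('E')(2, 3)), -23)), Rational(1, 2)) = Pow(Add(1400, Add(Mul(Mul(Add(-12, -12), Pow(Add(-16, -14), -1)), Add(1, Pow(2, 2))), -23)), Rational(1, 2)) = Pow(Add(1400, Add(Mul(Mul(-24, Pow(-30, -1)), Add(1, 4)), -23)), Rational(1, 2)) = Pow(Add(1400, Add(Mul(Mul(-24, Rational(-1, 30)), 5), -23)), Rational(1, 2)) = Pow(Add(1400, Add(Mul(Rational(4, 5), 5), -23)), Rational(1, 2)) = Pow(Add(1400, Add(4, -23)), Rational(1, 2)) = Pow(Add(1400, -19), Rational(1, 2)) = Pow(1381, Rational(1, 2))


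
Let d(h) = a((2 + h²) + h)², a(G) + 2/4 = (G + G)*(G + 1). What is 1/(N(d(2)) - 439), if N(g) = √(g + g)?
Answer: -878/303073 - 287*√2/303073 ≈ -0.0042362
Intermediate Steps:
a(G) = -½ + 2*G*(1 + G) (a(G) = -½ + (G + G)*(G + 1) = -½ + (2*G)*(1 + G) = -½ + 2*G*(1 + G))
d(h) = (7/2 + 2*h + 2*h² + 2*(2 + h + h²)²)² (d(h) = (-½ + 2*((2 + h²) + h) + 2*((2 + h²) + h)²)² = (-½ + 2*(2 + h + h²) + 2*(2 + h + h²)²)² = (-½ + (4 + 2*h + 2*h²) + 2*(2 + h + h²)²)² = (7/2 + 2*h + 2*h² + 2*(2 + h + h²)²)²)
N(g) = √2*√g (N(g) = √(2*g) = √2*√g)
1/(N(d(2)) - 439) = 1/(√2*√((7 + 4*2 + 4*2² + 4*(2 + 2 + 2²)²)²/4) - 439) = 1/(√2*√((7 + 8 + 4*4 + 4*(2 + 2 + 4)²)²/4) - 439) = 1/(√2*√((7 + 8 + 16 + 4*8²)²/4) - 439) = 1/(√2*√((7 + 8 + 16 + 4*64)²/4) - 439) = 1/(√2*√((7 + 8 + 16 + 256)²/4) - 439) = 1/(√2*√((¼)*287²) - 439) = 1/(√2*√((¼)*82369) - 439) = 1/(√2*√(82369/4) - 439) = 1/(√2*(287/2) - 439) = 1/(287*√2/2 - 439) = 1/(-439 + 287*√2/2)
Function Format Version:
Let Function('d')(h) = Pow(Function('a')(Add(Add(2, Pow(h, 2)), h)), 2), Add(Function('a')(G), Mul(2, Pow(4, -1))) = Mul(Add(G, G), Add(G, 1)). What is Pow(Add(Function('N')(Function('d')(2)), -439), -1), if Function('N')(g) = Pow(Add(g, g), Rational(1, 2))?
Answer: Add(Rational(-878, 303073), Mul(Rational(-287, 303073), Pow(2, Rational(1, 2)))) ≈ -0.0042362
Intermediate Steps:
Function('a')(G) = Add(Rational(-1, 2), Mul(2, G, Add(1, G))) (Function('a')(G) = Add(Rational(-1, 2), Mul(Add(G, G), Add(G, 1))) = Add(Rational(-1, 2), Mul(Mul(2, G), Add(1, G))) = Add(Rational(-1, 2), Mul(2, G, Add(1, G))))
Function('d')(h) = Pow(Add(Rational(7, 2), Mul(2, h), Mul(2, Pow(h, 2)), Mul(2, Pow(Add(2, h, Pow(h, 2)), 2))), 2) (Function('d')(h) = Pow(Add(Rational(-1, 2), Mul(2, Add(Add(2, Pow(h, 2)), h)), Mul(2, Pow(Add(Add(2, Pow(h, 2)), h), 2))), 2) = Pow(Add(Rational(-1, 2), Mul(2, Add(2, h, Pow(h, 2))), Mul(2, Pow(Add(2, h, Pow(h, 2)), 2))), 2) = Pow(Add(Rational(-1, 2), Add(4, Mul(2, h), Mul(2, Pow(h, 2))), Mul(2, Pow(Add(2, h, Pow(h, 2)), 2))), 2) = Pow(Add(Rational(7, 2), Mul(2, h), Mul(2, Pow(h, 2)), Mul(2, Pow(Add(2, h, Pow(h, 2)), 2))), 2))
Function('N')(g) = Mul(Pow(2, Rational(1, 2)), Pow(g, Rational(1, 2))) (Function('N')(g) = Pow(Mul(2, g), Rational(1, 2)) = Mul(Pow(2, Rational(1, 2)), Pow(g, Rational(1, 2))))
Pow(Add(Function('N')(Function('d')(2)), -439), -1) = Pow(Add(Mul(Pow(2, Rational(1, 2)), Pow(Mul(Rational(1, 4), Pow(Add(7, Mul(4, 2), Mul(4, Pow(2, 2)), Mul(4, Pow(Add(2, 2, Pow(2, 2)), 2))), 2)), Rational(1, 2))), -439), -1) = Pow(Add(Mul(Pow(2, Rational(1, 2)), Pow(Mul(Rational(1, 4), Pow(Add(7, 8, Mul(4, 4), Mul(4, Pow(Add(2, 2, 4), 2))), 2)), Rational(1, 2))), -439), -1) = Pow(Add(Mul(Pow(2, Rational(1, 2)), Pow(Mul(Rational(1, 4), Pow(Add(7, 8, 16, Mul(4, Pow(8, 2))), 2)), Rational(1, 2))), -439), -1) = Pow(Add(Mul(Pow(2, Rational(1, 2)), Pow(Mul(Rational(1, 4), Pow(Add(7, 8, 16, Mul(4, 64)), 2)), Rational(1, 2))), -439), -1) = Pow(Add(Mul(Pow(2, Rational(1, 2)), Pow(Mul(Rational(1, 4), Pow(Add(7, 8, 16, 256), 2)), Rational(1, 2))), -439), -1) = Pow(Add(Mul(Pow(2, Rational(1, 2)), Pow(Mul(Rational(1, 4), Pow(287, 2)), Rational(1, 2))), -439), -1) = Pow(Add(Mul(Pow(2, Rational(1, 2)), Pow(Mul(Rational(1, 4), 82369), Rational(1, 2))), -439), -1) = Pow(Add(Mul(Pow(2, Rational(1, 2)), Pow(Rational(82369, 4), Rational(1, 2))), -439), -1) = Pow(Add(Mul(Pow(2, Rational(1, 2)), Rational(287, 2)), -439), -1) = Pow(Add(Mul(Rational(287, 2), Pow(2, Rational(1, 2))), -439), -1) = Pow(Add(-439, Mul(Rational(287, 2), Pow(2, Rational(1, 2)))), -1)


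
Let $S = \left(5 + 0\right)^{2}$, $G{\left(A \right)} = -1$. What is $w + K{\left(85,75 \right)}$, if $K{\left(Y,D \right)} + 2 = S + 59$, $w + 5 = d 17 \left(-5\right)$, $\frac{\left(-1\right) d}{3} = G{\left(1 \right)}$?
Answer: $-178$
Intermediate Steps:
$d = 3$ ($d = \left(-3\right) \left(-1\right) = 3$)
$w = -260$ ($w = -5 + 3 \cdot 17 \left(-5\right) = -5 + 51 \left(-5\right) = -5 - 255 = -260$)
$S = 25$ ($S = 5^{2} = 25$)
$K{\left(Y,D \right)} = 82$ ($K{\left(Y,D \right)} = -2 + \left(25 + 59\right) = -2 + 84 = 82$)
$w + K{\left(85,75 \right)} = -260 + 82 = -178$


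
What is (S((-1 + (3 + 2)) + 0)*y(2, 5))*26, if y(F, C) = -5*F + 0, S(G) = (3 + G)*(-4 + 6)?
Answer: -3640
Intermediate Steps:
S(G) = 6 + 2*G (S(G) = (3 + G)*2 = 6 + 2*G)
y(F, C) = -5*F
(S((-1 + (3 + 2)) + 0)*y(2, 5))*26 = ((6 + 2*((-1 + (3 + 2)) + 0))*(-5*2))*26 = ((6 + 2*((-1 + 5) + 0))*(-10))*26 = ((6 + 2*(4 + 0))*(-10))*26 = ((6 + 2*4)*(-10))*26 = ((6 + 8)*(-10))*26 = (14*(-10))*26 = -140*26 = -3640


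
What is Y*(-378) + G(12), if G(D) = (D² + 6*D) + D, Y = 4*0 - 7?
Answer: 2874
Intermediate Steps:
Y = -7 (Y = 0 - 7 = -7)
G(D) = D² + 7*D
Y*(-378) + G(12) = -7*(-378) + 12*(7 + 12) = 2646 + 12*19 = 2646 + 228 = 2874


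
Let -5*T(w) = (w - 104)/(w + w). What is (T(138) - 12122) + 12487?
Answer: 251833/690 ≈ 364.98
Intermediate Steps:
T(w) = -(-104 + w)/(10*w) (T(w) = -(w - 104)/(5*(w + w)) = -(-104 + w)/(5*(2*w)) = -(-104 + w)*1/(2*w)/5 = -(-104 + w)/(10*w))
(T(138) - 12122) + 12487 = ((⅒)*(104 - 1*138)/138 - 12122) + 12487 = ((⅒)*(1/138)*(104 - 138) - 12122) + 12487 = ((⅒)*(1/138)*(-34) - 12122) + 12487 = (-17/690 - 12122) + 12487 = -8364197/690 + 12487 = 251833/690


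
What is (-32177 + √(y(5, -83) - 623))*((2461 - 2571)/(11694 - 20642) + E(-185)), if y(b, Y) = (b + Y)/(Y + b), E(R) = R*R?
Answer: -4927029278785/4474 + 153122705*I*√622/4474 ≈ -1.1013e+9 + 8.5357e+5*I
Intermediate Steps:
E(R) = R²
y(b, Y) = 1 (y(b, Y) = (Y + b)/(Y + b) = 1)
(-32177 + √(y(5, -83) - 623))*((2461 - 2571)/(11694 - 20642) + E(-185)) = (-32177 + √(1 - 623))*((2461 - 2571)/(11694 - 20642) + (-185)²) = (-32177 + √(-622))*(-110/(-8948) + 34225) = (-32177 + I*√622)*(-110*(-1/8948) + 34225) = (-32177 + I*√622)*(55/4474 + 34225) = (-32177 + I*√622)*(153122705/4474) = -4927029278785/4474 + 153122705*I*√622/4474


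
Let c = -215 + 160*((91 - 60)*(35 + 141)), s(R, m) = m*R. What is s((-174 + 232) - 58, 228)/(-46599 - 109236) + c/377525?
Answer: 174549/75505 ≈ 2.3118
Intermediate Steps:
s(R, m) = R*m
c = 872745 (c = -215 + 160*(31*176) = -215 + 160*5456 = -215 + 872960 = 872745)
s((-174 + 232) - 58, 228)/(-46599 - 109236) + c/377525 = (((-174 + 232) - 58)*228)/(-46599 - 109236) + 872745/377525 = ((58 - 58)*228)/(-155835) + 872745*(1/377525) = (0*228)*(-1/155835) + 174549/75505 = 0*(-1/155835) + 174549/75505 = 0 + 174549/75505 = 174549/75505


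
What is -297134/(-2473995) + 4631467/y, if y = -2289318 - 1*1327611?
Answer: -3461171206393/2982754753785 ≈ -1.1604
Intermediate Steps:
y = -3616929 (y = -2289318 - 1327611 = -3616929)
-297134/(-2473995) + 4631467/y = -297134/(-2473995) + 4631467/(-3616929) = -297134*(-1/2473995) + 4631467*(-1/3616929) = 297134/2473995 - 4631467/3616929 = -3461171206393/2982754753785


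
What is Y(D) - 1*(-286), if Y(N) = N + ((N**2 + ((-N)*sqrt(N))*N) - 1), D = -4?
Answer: 297 - 32*I ≈ 297.0 - 32.0*I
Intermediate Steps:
Y(N) = -1 + N + N**2 - N**(5/2) (Y(N) = N + ((N**2 + (-N**(3/2))*N) - 1) = N + ((N**2 - N**(5/2)) - 1) = N + (-1 + N**2 - N**(5/2)) = -1 + N + N**2 - N**(5/2))
Y(D) - 1*(-286) = (-1 - 4 + (-4)**2 - (-4)**(5/2)) - 1*(-286) = (-1 - 4 + 16 - 32*I) + 286 = (11 - 32*I) + 286 = 297 - 32*I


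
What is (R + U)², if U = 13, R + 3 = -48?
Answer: 1444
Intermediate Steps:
R = -51 (R = -3 - 48 = -51)
(R + U)² = (-51 + 13)² = (-38)² = 1444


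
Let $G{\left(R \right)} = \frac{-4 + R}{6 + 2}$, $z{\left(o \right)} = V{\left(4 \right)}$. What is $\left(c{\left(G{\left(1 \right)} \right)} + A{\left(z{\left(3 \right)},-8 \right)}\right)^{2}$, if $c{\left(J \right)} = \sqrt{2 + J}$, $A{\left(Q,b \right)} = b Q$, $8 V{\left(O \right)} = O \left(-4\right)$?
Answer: $\frac{\left(64 + \sqrt{26}\right)^{2}}{16} \approx 298.42$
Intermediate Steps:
$V{\left(O \right)} = - \frac{O}{2}$ ($V{\left(O \right)} = \frac{O \left(-4\right)}{8} = \frac{\left(-4\right) O}{8} = - \frac{O}{2}$)
$z{\left(o \right)} = -2$ ($z{\left(o \right)} = \left(- \frac{1}{2}\right) 4 = -2$)
$A{\left(Q,b \right)} = Q b$
$G{\left(R \right)} = - \frac{1}{2} + \frac{R}{8}$ ($G{\left(R \right)} = \frac{-4 + R}{8} = \left(-4 + R\right) \frac{1}{8} = - \frac{1}{2} + \frac{R}{8}$)
$\left(c{\left(G{\left(1 \right)} \right)} + A{\left(z{\left(3 \right)},-8 \right)}\right)^{2} = \left(\sqrt{2 + \left(- \frac{1}{2} + \frac{1}{8} \cdot 1\right)} - -16\right)^{2} = \left(\sqrt{2 + \left(- \frac{1}{2} + \frac{1}{8}\right)} + 16\right)^{2} = \left(\sqrt{2 - \frac{3}{8}} + 16\right)^{2} = \left(\sqrt{\frac{13}{8}} + 16\right)^{2} = \left(\frac{\sqrt{26}}{4} + 16\right)^{2} = \left(16 + \frac{\sqrt{26}}{4}\right)^{2}$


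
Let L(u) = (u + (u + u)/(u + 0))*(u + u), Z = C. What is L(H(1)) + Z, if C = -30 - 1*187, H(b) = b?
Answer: -211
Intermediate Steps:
C = -217 (C = -30 - 187 = -217)
Z = -217
L(u) = 2*u*(2 + u) (L(u) = (u + (2*u)/u)*(2*u) = (u + 2)*(2*u) = (2 + u)*(2*u) = 2*u*(2 + u))
L(H(1)) + Z = 2*1*(2 + 1) - 217 = 2*1*3 - 217 = 6 - 217 = -211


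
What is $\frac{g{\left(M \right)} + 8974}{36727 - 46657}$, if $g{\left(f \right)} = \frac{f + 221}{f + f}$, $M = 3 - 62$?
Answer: $- \frac{105877}{117174} \approx -0.90359$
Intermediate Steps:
$M = -59$
$g{\left(f \right)} = \frac{221 + f}{2 f}$
$\frac{g{\left(M \right)} + 8974}{36727 - 46657} = \frac{\frac{221 - 59}{2 \left(-59\right)} + 8974}{36727 - 46657} = \frac{\frac{1}{2} \left(- \frac{1}{59}\right) 162 + 8974}{-9930} = \left(- \frac{81}{59} + 8974\right) \left(- \frac{1}{9930}\right) = \frac{529385}{59} \left(- \frac{1}{9930}\right) = - \frac{105877}{117174}$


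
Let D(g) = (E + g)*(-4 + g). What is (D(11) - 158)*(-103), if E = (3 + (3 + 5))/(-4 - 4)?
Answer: 74675/8 ≈ 9334.4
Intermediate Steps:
E = -11/8 (E = (3 + 8)/(-8) = 11*(-⅛) = -11/8 ≈ -1.3750)
D(g) = (-4 + g)*(-11/8 + g) (D(g) = (-11/8 + g)*(-4 + g) = (-4 + g)*(-11/8 + g))
(D(11) - 158)*(-103) = ((11/2 + 11² - 43/8*11) - 158)*(-103) = ((11/2 + 121 - 473/8) - 158)*(-103) = (539/8 - 158)*(-103) = -725/8*(-103) = 74675/8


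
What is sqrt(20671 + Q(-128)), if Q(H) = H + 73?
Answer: 2*sqrt(5154) ≈ 143.58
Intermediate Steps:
Q(H) = 73 + H
sqrt(20671 + Q(-128)) = sqrt(20671 + (73 - 128)) = sqrt(20671 - 55) = sqrt(20616) = 2*sqrt(5154)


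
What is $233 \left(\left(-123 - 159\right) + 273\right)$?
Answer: $-2097$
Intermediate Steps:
$233 \left(\left(-123 - 159\right) + 273\right) = 233 \left(-282 + 273\right) = 233 \left(-9\right) = -2097$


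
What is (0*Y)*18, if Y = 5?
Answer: 0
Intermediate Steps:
(0*Y)*18 = (0*5)*18 = 0*18 = 0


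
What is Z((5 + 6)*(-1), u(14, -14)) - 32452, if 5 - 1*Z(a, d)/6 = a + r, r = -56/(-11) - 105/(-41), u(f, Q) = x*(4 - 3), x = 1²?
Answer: -14613262/451 ≈ -32402.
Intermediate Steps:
x = 1
u(f, Q) = 1 (u(f, Q) = 1*(4 - 3) = 1*1 = 1)
r = 3451/451 (r = -56*(-1/11) - 105*(-1/41) = 56/11 + 105/41 = 3451/451 ≈ 7.6519)
Z(a, d) = -7176/451 - 6*a (Z(a, d) = 30 - 6*(a + 3451/451) = 30 - 6*(3451/451 + a) = 30 + (-20706/451 - 6*a) = -7176/451 - 6*a)
Z((5 + 6)*(-1), u(14, -14)) - 32452 = (-7176/451 - 6*(5 + 6)*(-1)) - 32452 = (-7176/451 - 66*(-1)) - 32452 = (-7176/451 - 6*(-11)) - 32452 = (-7176/451 + 66) - 32452 = 22590/451 - 32452 = -14613262/451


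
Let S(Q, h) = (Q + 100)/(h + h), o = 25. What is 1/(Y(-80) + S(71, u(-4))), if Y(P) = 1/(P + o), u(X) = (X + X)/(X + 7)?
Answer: -880/28231 ≈ -0.031171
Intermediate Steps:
u(X) = 2*X/(7 + X) (u(X) = (2*X)/(7 + X) = 2*X/(7 + X))
Y(P) = 1/(25 + P) (Y(P) = 1/(P + 25) = 1/(25 + P))
S(Q, h) = (100 + Q)/(2*h) (S(Q, h) = (100 + Q)/((2*h)) = (100 + Q)*(1/(2*h)) = (100 + Q)/(2*h))
1/(Y(-80) + S(71, u(-4))) = 1/(1/(25 - 80) + (100 + 71)/(2*((2*(-4)/(7 - 4))))) = 1/(1/(-55) + (1/2)*171/(2*(-4)/3)) = 1/(-1/55 + (1/2)*171/(2*(-4)*(1/3))) = 1/(-1/55 + (1/2)*171/(-8/3)) = 1/(-1/55 + (1/2)*(-3/8)*171) = 1/(-1/55 - 513/16) = 1/(-28231/880) = -880/28231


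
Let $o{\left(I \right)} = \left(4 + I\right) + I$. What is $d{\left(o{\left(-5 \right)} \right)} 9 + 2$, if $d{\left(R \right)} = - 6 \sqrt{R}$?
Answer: $2 - 54 i \sqrt{6} \approx 2.0 - 132.27 i$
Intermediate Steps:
$o{\left(I \right)} = 4 + 2 I$
$d{\left(o{\left(-5 \right)} \right)} 9 + 2 = - 6 \sqrt{4 + 2 \left(-5\right)} 9 + 2 = - 6 \sqrt{4 - 10} \cdot 9 + 2 = - 6 \sqrt{-6} \cdot 9 + 2 = - 6 i \sqrt{6} \cdot 9 + 2 = - 54 i \sqrt{6} + 2 = 2 - 54 i \sqrt{6}$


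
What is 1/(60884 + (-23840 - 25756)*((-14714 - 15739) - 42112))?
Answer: 1/3598994624 ≈ 2.7786e-10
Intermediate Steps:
1/(60884 + (-23840 - 25756)*((-14714 - 15739) - 42112)) = 1/(60884 - 49596*(-30453 - 42112)) = 1/(60884 - 49596*(-72565)) = 1/(60884 + 3598933740) = 1/3598994624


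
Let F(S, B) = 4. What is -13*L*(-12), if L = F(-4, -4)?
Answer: 624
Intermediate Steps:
L = 4
-13*L*(-12) = -13*4*(-12) = -52*(-12) = 624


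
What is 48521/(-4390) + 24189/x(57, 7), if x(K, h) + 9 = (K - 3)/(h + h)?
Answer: -124179121/26340 ≈ -4714.5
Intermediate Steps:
x(K, h) = -9 + (-3 + K)/(2*h) (x(K, h) = -9 + (K - 3)/(h + h) = -9 + (-3 + K)/((2*h)) = -9 + (-3 + K)*(1/(2*h)) = -9 + (-3 + K)/(2*h))
48521/(-4390) + 24189/x(57, 7) = 48521/(-4390) + 24189/(((1/2)*(-3 + 57 - 18*7)/7)) = 48521*(-1/4390) + 24189/(((1/2)*(1/7)*(-3 + 57 - 126))) = -48521/4390 + 24189/(((1/2)*(1/7)*(-72))) = -48521/4390 + 24189/(-36/7) = -48521/4390 + 24189*(-7/36) = -48521/4390 - 56441/12 = -124179121/26340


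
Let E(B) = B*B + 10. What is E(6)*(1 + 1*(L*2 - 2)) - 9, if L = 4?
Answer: 313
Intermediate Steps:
E(B) = 10 + B² (E(B) = B² + 10 = 10 + B²)
E(6)*(1 + 1*(L*2 - 2)) - 9 = (10 + 6²)*(1 + 1*(4*2 - 2)) - 9 = (10 + 36)*(1 + 1*(8 - 2)) - 9 = 46*(1 + 1*6) - 9 = 46*(1 + 6) - 9 = 46*7 - 9 = 322 - 9 = 313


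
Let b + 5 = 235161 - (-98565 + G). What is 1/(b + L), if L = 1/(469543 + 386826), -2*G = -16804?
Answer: 856369/278593106712 ≈ 3.0739e-6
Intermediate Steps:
G = 8402 (G = -1/2*(-16804) = 8402)
b = 325319 (b = -5 + (235161 - (-98565 + 8402)) = -5 + (235161 - 1*(-90163)) = -5 + (235161 + 90163) = -5 + 325324 = 325319)
L = 1/856369 ≈ 1.1677e-6
1/(b + L) = 1/(325319 + 1/856369) = 1/(278593106712/856369) = 856369/278593106712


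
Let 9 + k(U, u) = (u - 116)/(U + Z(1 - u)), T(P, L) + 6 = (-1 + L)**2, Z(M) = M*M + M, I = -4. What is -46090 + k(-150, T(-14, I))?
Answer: -7191541/156 ≈ -46100.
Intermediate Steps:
Z(M) = M + M**2 (Z(M) = M**2 + M = M + M**2)
T(P, L) = -6 + (-1 + L)**2
k(U, u) = -9 + (-116 + u)/(U + (1 - u)*(2 - u)) (k(U, u) = -9 + (u - 116)/(U + (1 - u)*(1 + (1 - u))) = -9 + (-116 + u)/(U + (1 - u)*(2 - u)))
-46090 + k(-150, T(-14, I)) = -46090 + (-116 + (-6 + (-1 - 4)**2) - 9*(-150) + 9*(-1 + (-6 + (-1 - 4)**2))*(2 - (-6 + (-1 - 4)**2)))/(-150 + (-1 + (-6 + (-1 - 4)**2))*(-2 + (-6 + (-1 - 4)**2))) = -46090 + (-116 + (-6 + (-5)**2) + 1350 + 9*(-1 + (-6 + (-5)**2))*(2 - (-6 + (-5)**2)))/(-150 + (-1 + (-6 + (-5)**2))*(-2 + (-6 + (-5)**2))) = -46090 + (-116 + (-6 + 25) + 1350 + 9*(-1 + (-6 + 25))*(2 - (-6 + 25)))/(-150 + (-1 + (-6 + 25))*(-2 + (-6 + 25))) = -46090 + (-116 + 19 + 1350 + 9*(-1 + 19)*(2 - 1*19))/(-150 + (-1 + 19)*(-2 + 19)) = -46090 + (-116 + 19 + 1350 + 9*18*(2 - 19))/(-150 + 18*17) = -46090 + (-116 + 19 + 1350 + 9*18*(-17))/(-150 + 306) = -46090 + (-116 + 19 + 1350 - 2754)/156 = -46090 + (1/156)*(-1501) = -46090 - 1501/156 = -7191541/156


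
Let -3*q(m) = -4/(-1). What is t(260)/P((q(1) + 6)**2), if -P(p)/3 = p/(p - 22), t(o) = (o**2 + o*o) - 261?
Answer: 19277/42 ≈ 458.98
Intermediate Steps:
q(m) = -4/3 (q(m) = -(-4)/(3*(-1)) = -(-4)*(-1)/3 = -1/3*4 = -4/3)
t(o) = -261 + 2*o**2 (t(o) = (o**2 + o**2) - 261 = 2*o**2 - 261 = -261 + 2*o**2)
P(p) = -3*p/(-22 + p) (P(p) = -3*p/(p - 22) = -3*p/(-22 + p))
t(260)/P((q(1) + 6)**2) = (-261 + 2*260**2)/((-3*(-4/3 + 6)**2/(-22 + (-4/3 + 6)**2))) = (-261 + 2*67600)/((-3*(14/3)**2/(-22 + (14/3)**2))) = (-261 + 135200)/((-3*196/9/(-22 + 196/9))) = 134939/((-3*196/9/(-2/9))) = 134939/((-3*196/9*(-9/2))) = 134939/294 = 134939*(1/294) = 19277/42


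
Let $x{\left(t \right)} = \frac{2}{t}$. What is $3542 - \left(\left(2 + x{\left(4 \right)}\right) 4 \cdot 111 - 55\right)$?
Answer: $2487$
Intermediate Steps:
$3542 - \left(\left(2 + x{\left(4 \right)}\right) 4 \cdot 111 - 55\right) = 3542 - \left(\left(2 + \frac{2}{4}\right) 4 \cdot 111 - 55\right) = 3542 - \left(\left(2 + 2 \cdot \frac{1}{4}\right) 4 \cdot 111 - 55\right) = 3542 - \left(\left(2 + \frac{1}{2}\right) 4 \cdot 111 - 55\right) = 3542 - \left(\frac{5}{2} \cdot 4 \cdot 111 - 55\right) = 3542 - \left(10 \cdot 111 - 55\right) = 3542 - \left(1110 - 55\right) = 3542 - 1055 = 2487$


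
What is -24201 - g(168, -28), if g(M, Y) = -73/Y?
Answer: -677701/28 ≈ -24204.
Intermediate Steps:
-24201 - g(168, -28) = -24201 - (-73)/(-28) = -24201 - (-73)*(-1)/28 = -24201 - 1*73/28 = -24201 - 73/28 = -677701/28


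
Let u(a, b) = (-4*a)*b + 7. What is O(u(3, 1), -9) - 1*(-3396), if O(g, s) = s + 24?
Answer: 3411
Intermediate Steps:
u(a, b) = 7 - 4*a*b (u(a, b) = -4*a*b + 7 = 7 - 4*a*b)
O(g, s) = 24 + s
O(u(3, 1), -9) - 1*(-3396) = (24 - 9) - 1*(-3396) = 15 + 3396 = 3411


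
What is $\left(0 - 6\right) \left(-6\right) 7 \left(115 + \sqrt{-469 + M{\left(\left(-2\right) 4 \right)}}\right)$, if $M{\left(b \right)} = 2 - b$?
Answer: $28980 + 756 i \sqrt{51} \approx 28980.0 + 5398.9 i$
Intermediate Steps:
$\left(0 - 6\right) \left(-6\right) 7 \left(115 + \sqrt{-469 + M{\left(\left(-2\right) 4 \right)}}\right) = \left(0 - 6\right) \left(-6\right) 7 \left(115 + \sqrt{-469 - \left(-2 - 8\right)}\right) = \left(0 - 6\right) \left(-6\right) 7 \left(115 + \sqrt{-469 + \left(2 - -8\right)}\right) = \left(-6\right) \left(-6\right) 7 \left(115 + \sqrt{-469 + \left(2 + 8\right)}\right) = 36 \cdot 7 \left(115 + \sqrt{-469 + 10}\right) = 252 \left(115 + \sqrt{-459}\right) = 252 \left(115 + 3 i \sqrt{51}\right) = 28980 + 756 i \sqrt{51}$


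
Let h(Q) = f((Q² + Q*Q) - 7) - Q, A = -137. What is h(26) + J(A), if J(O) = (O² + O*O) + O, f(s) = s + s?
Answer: 40065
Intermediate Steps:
f(s) = 2*s
J(O) = O + 2*O² (J(O) = (O² + O²) + O = 2*O² + O = O + 2*O²)
h(Q) = -14 - Q + 4*Q² (h(Q) = 2*((Q² + Q*Q) - 7) - Q = 2*((Q² + Q²) - 7) - Q = 2*(2*Q² - 7) - Q = 2*(-7 + 2*Q²) - Q = (-14 + 4*Q²) - Q = -14 - Q + 4*Q²)
h(26) + J(A) = (-14 - 1*26 + 4*26²) - 137*(1 + 2*(-137)) = (-14 - 26 + 4*676) - 137*(1 - 274) = (-14 - 26 + 2704) - 137*(-273) = 2664 + 37401 = 40065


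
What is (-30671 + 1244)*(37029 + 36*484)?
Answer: -1602388431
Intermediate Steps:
(-30671 + 1244)*(37029 + 36*484) = -29427*(37029 + 17424) = -29427*54453 = -1602388431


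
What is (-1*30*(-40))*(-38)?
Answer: -45600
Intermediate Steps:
(-1*30*(-40))*(-38) = -30*(-40)*(-38) = 1200*(-38) = -45600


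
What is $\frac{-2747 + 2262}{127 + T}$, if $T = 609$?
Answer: $- \frac{485}{736} \approx -0.65897$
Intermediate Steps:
$\frac{-2747 + 2262}{127 + T} = \frac{-2747 + 2262}{127 + 609} = - \frac{485}{736}$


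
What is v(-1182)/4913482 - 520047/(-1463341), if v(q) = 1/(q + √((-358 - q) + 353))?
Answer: 162135536694905058/456227184307781537 - √1177/6858960457454 ≈ 0.35538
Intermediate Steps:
v(q) = 1/(q + √(-5 - q))
v(-1182)/4913482 - 520047/(-1463341) = 1/(-1182 + √(-5 - 1*(-1182))*4913482) - 520047/(-1463341) = (1/4913482)/(-1182 + √(-5 + 1182)) - 520047*(-1/1463341) = (1/4913482)/(-1182 + √1177) + 47277/133031 = 1/(4913482*(-1182 + √1177)) + 47277/133031 = 47277/133031 + 1/(4913482*(-1182 + √1177))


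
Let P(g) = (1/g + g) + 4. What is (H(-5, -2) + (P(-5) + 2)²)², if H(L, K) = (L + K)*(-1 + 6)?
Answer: 737881/625 ≈ 1180.6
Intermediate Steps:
H(L, K) = 5*K + 5*L (H(L, K) = (K + L)*5 = 5*K + 5*L)
P(g) = 4 + g + 1/g (P(g) = (1/g + g) + 4 = (g + 1/g) + 4 = 4 + g + 1/g)
(H(-5, -2) + (P(-5) + 2)²)² = ((5*(-2) + 5*(-5)) + ((4 - 5 + 1/(-5)) + 2)²)² = ((-10 - 25) + ((4 - 5 - ⅕) + 2)²)² = (-35 + (-6/5 + 2)²)² = (-35 + (⅘)²)² = (-35 + 16/25)² = (-859/25)² = 737881/625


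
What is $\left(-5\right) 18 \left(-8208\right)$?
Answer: $738720$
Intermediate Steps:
$\left(-5\right) 18 \left(-8208\right) = \left(-90\right) \left(-8208\right) = 738720$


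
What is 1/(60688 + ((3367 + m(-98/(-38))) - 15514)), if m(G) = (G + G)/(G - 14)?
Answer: 31/1504757 ≈ 2.0601e-5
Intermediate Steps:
m(G) = 2*G/(-14 + G) (m(G) = (2*G)/(-14 + G) = 2*G/(-14 + G))
1/(60688 + ((3367 + m(-98/(-38))) - 15514)) = 1/(60688 + ((3367 + 2*(-98/(-38))/(-14 - 98/(-38))) - 15514)) = 1/(60688 + ((3367 + 2*(-98*(-1/38))/(-14 - 98*(-1/38))) - 15514)) = 1/(60688 + ((3367 + 2*(49/19)/(-14 + 49/19)) - 15514)) = 1/(60688 + ((3367 + 2*(49/19)/(-217/19)) - 15514)) = 1/(60688 + ((3367 + 2*(49/19)*(-19/217)) - 15514)) = 1/(60688 + ((3367 - 14/31) - 15514)) = 1/(60688 + (104363/31 - 15514)) = 1/(60688 - 376571/31) = 1/(1504757/31) = 31/1504757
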